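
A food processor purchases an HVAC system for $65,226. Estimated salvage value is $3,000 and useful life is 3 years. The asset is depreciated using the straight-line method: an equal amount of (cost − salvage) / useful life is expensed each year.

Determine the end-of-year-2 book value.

$23,742

Depreciable base = $65,226 − $3,000 = $62,226.
Annual expense = $62,226 / 3 = $20,742.
End of year 1: book value $44,484.
End of year 2: book value $23,742.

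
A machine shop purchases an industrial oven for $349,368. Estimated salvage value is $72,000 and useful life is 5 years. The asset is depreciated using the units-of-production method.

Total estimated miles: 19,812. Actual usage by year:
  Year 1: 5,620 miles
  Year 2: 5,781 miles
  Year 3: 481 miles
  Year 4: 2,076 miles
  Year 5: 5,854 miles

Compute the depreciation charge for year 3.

Depreciable base = $349,368 − $72,000 = $277,368.
Rate = $277,368 / 19,812 miles = $14 per mile.
Year 1: 5,620 × $14 = $78,680. Book value $270,688.
Year 2: 5,781 × $14 = $80,934. Book value $189,754.
Year 3: 481 × $14 = $6,734. Book value $183,020.

$6,734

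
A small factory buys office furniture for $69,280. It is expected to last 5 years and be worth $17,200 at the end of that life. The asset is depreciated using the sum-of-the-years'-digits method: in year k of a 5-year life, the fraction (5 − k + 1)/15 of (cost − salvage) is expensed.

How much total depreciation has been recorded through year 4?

$48,608

Depreciable base = $69,280 − $17,200 = $52,080.
Sum of the years' digits = 5+4+3+2+1 = 15.
Year 1: $52,080 × 5/15 = $17,360. Book value $51,920.
Year 2: $52,080 × 4/15 = $13,888. Book value $38,032.
Year 3: $52,080 × 3/15 = $10,416. Book value $27,616.
Year 4: $52,080 × 2/15 = $6,944. Book value $20,672.
Accumulated through year 4 = $69,280 − $20,672 = $48,608.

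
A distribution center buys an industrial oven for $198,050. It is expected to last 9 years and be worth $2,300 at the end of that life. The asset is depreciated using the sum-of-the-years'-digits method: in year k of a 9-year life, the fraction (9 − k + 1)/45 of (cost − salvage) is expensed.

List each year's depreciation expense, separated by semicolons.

$39,150; $34,800; $30,450; $26,100; $21,750; $17,400; $13,050; $8,700; $4,350

Depreciable base = $198,050 − $2,300 = $195,750.
Sum of the years' digits = 9+8+7+6+5+4+3+2+1 = 45.
Year 1: $195,750 × 9/45 = $39,150. Book value $158,900.
Year 2: $195,750 × 8/45 = $34,800. Book value $124,100.
Year 3: $195,750 × 7/45 = $30,450. Book value $93,650.
Year 4: $195,750 × 6/45 = $26,100. Book value $67,550.
Year 5: $195,750 × 5/45 = $21,750. Book value $45,800.
Year 6: $195,750 × 4/45 = $17,400. Book value $28,400.
Year 7: $195,750 × 3/45 = $13,050. Book value $15,350.
Year 8: $195,750 × 2/45 = $8,700. Book value $6,650.
Year 9: $195,750 × 1/45 = $4,350. Book value $2,300.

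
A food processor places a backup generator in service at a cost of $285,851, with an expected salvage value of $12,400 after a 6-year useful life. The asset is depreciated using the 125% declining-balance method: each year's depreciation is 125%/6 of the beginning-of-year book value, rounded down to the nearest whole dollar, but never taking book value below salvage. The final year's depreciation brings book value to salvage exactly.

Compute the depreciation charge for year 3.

$37,323

Depreciable base = $285,851 − $12,400 = $273,451.
Year 1: ⌊$285,851 × 125%/6⌋ = $59,552. Book value $226,299.
Year 2: ⌊$226,299 × 125%/6⌋ = $47,145. Book value $179,154.
Year 3: ⌊$179,154 × 125%/6⌋ = $37,323. Book value $141,831.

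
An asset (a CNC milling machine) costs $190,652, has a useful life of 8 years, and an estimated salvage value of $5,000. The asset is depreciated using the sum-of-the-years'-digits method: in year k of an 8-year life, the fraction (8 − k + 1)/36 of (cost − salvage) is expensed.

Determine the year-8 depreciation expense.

$5,157

Depreciable base = $190,652 − $5,000 = $185,652.
Sum of the years' digits = 8+7+6+5+4+3+2+1 = 36.
Year 1: $185,652 × 8/36 = $41,256. Book value $149,396.
Year 2: $185,652 × 7/36 = $36,099. Book value $113,297.
Year 3: $185,652 × 6/36 = $30,942. Book value $82,355.
Year 4: $185,652 × 5/36 = $25,785. Book value $56,570.
Year 5: $185,652 × 4/36 = $20,628. Book value $35,942.
Year 6: $185,652 × 3/36 = $15,471. Book value $20,471.
Year 7: $185,652 × 2/36 = $10,314. Book value $10,157.
Year 8: $185,652 × 1/36 = $5,157. Book value $5,000.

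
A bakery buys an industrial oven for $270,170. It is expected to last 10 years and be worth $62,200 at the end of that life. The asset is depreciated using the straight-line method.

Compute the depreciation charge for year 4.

Depreciable base = $270,170 − $62,200 = $207,970.
Annual expense = $207,970 / 10 = $20,797.

$20,797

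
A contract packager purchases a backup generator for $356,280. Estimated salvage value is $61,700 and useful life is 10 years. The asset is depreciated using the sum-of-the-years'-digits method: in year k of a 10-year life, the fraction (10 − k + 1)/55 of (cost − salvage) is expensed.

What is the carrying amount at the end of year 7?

$93,836

Depreciable base = $356,280 − $61,700 = $294,580.
Sum of the years' digits = 10+9+8+7+6+5+4+3+2+1 = 55.
Year 1: $294,580 × 10/55 = $53,560. Book value $302,720.
Year 2: $294,580 × 9/55 = $48,204. Book value $254,516.
Year 3: $294,580 × 8/55 = $42,848. Book value $211,668.
Year 4: $294,580 × 7/55 = $37,492. Book value $174,176.
Year 5: $294,580 × 6/55 = $32,136. Book value $142,040.
Year 6: $294,580 × 5/55 = $26,780. Book value $115,260.
Year 7: $294,580 × 4/55 = $21,424. Book value $93,836.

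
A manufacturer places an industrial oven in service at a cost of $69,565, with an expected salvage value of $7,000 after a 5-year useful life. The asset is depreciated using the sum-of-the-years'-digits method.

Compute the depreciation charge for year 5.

Depreciable base = $69,565 − $7,000 = $62,565.
Sum of the years' digits = 5+4+3+2+1 = 15.
Year 1: $62,565 × 5/15 = $20,855. Book value $48,710.
Year 2: $62,565 × 4/15 = $16,684. Book value $32,026.
Year 3: $62,565 × 3/15 = $12,513. Book value $19,513.
Year 4: $62,565 × 2/15 = $8,342. Book value $11,171.
Year 5: $62,565 × 1/15 = $4,171. Book value $7,000.

$4,171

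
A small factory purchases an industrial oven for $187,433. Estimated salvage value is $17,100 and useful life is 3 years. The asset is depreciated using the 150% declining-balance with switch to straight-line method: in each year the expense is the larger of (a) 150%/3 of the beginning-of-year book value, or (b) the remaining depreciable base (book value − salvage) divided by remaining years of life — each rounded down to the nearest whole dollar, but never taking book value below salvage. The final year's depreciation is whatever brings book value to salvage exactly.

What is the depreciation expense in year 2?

Depreciable base = $187,433 − $17,100 = $170,333.
Year 1: DB = ⌊$187,433 × 150%/3⌋ = $93,716; SL = ⌊$170,333/3⌋ = $56,777 → take DB $93,716. Book value $93,717.
Year 2: DB = ⌊$93,717 × 150%/3⌋ = $46,858; SL = ⌊$76,617/2⌋ = $38,308 → take DB $46,858. Book value $46,859.

$46,858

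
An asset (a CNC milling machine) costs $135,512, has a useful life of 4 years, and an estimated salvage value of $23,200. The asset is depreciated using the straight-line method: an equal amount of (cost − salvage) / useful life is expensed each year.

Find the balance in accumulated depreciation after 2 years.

Depreciable base = $135,512 − $23,200 = $112,312.
Annual expense = $112,312 / 4 = $28,078.
End of year 1: book value $107,434.
End of year 2: book value $79,356.
Accumulated through year 2 = $135,512 − $79,356 = $56,156.

$56,156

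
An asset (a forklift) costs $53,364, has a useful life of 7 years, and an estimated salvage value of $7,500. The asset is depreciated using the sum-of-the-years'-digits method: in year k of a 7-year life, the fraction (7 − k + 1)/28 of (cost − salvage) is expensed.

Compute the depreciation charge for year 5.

Depreciable base = $53,364 − $7,500 = $45,864.
Sum of the years' digits = 7+6+5+4+3+2+1 = 28.
Year 1: $45,864 × 7/28 = $11,466. Book value $41,898.
Year 2: $45,864 × 6/28 = $9,828. Book value $32,070.
Year 3: $45,864 × 5/28 = $8,190. Book value $23,880.
Year 4: $45,864 × 4/28 = $6,552. Book value $17,328.
Year 5: $45,864 × 3/28 = $4,914. Book value $12,414.

$4,914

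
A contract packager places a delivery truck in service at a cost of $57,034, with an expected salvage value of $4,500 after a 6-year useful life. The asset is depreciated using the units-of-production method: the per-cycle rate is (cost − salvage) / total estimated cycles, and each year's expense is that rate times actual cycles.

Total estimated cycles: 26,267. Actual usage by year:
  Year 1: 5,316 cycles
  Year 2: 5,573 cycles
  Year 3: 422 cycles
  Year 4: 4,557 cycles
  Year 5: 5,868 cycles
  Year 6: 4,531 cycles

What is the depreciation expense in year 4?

Depreciable base = $57,034 − $4,500 = $52,534.
Rate = $52,534 / 26,267 cycles = $2 per cycle.
Year 1: 5,316 × $2 = $10,632. Book value $46,402.
Year 2: 5,573 × $2 = $11,146. Book value $35,256.
Year 3: 422 × $2 = $844. Book value $34,412.
Year 4: 4,557 × $2 = $9,114. Book value $25,298.

$9,114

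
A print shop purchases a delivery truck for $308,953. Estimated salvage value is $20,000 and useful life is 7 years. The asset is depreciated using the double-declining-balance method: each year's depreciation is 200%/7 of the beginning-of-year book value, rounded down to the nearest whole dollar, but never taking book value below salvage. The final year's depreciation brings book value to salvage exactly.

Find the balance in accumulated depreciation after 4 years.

Depreciable base = $308,953 − $20,000 = $288,953.
Year 1: ⌊$308,953 × 200%/7⌋ = $88,272. Book value $220,681.
Year 2: ⌊$220,681 × 200%/7⌋ = $63,051. Book value $157,630.
Year 3: ⌊$157,630 × 200%/7⌋ = $45,037. Book value $112,593.
Year 4: ⌊$112,593 × 200%/7⌋ = $32,169. Book value $80,424.
Accumulated through year 4 = $308,953 − $80,424 = $228,529.

$228,529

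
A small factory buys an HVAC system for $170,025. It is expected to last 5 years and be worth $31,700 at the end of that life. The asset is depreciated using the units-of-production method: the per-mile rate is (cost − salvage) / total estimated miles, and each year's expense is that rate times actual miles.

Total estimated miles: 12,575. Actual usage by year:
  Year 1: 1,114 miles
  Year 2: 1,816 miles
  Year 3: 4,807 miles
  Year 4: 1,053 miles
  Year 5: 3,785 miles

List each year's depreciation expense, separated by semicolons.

$12,254; $19,976; $52,877; $11,583; $41,635

Depreciable base = $170,025 − $31,700 = $138,325.
Rate = $138,325 / 12,575 miles = $11 per mile.
Year 1: 1,114 × $11 = $12,254. Book value $157,771.
Year 2: 1,816 × $11 = $19,976. Book value $137,795.
Year 3: 4,807 × $11 = $52,877. Book value $84,918.
Year 4: 1,053 × $11 = $11,583. Book value $73,335.
Year 5: 3,785 × $11 = $41,635. Book value $31,700.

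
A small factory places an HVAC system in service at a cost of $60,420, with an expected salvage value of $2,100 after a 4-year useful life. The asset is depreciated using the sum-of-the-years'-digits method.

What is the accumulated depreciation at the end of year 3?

Depreciable base = $60,420 − $2,100 = $58,320.
Sum of the years' digits = 4+3+2+1 = 10.
Year 1: $58,320 × 4/10 = $23,328. Book value $37,092.
Year 2: $58,320 × 3/10 = $17,496. Book value $19,596.
Year 3: $58,320 × 2/10 = $11,664. Book value $7,932.
Accumulated through year 3 = $60,420 − $7,932 = $52,488.

$52,488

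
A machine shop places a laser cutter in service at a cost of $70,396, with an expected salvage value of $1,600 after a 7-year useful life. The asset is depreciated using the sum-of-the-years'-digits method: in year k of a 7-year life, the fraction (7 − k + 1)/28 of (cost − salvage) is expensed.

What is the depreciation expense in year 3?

Depreciable base = $70,396 − $1,600 = $68,796.
Sum of the years' digits = 7+6+5+4+3+2+1 = 28.
Year 1: $68,796 × 7/28 = $17,199. Book value $53,197.
Year 2: $68,796 × 6/28 = $14,742. Book value $38,455.
Year 3: $68,796 × 5/28 = $12,285. Book value $26,170.

$12,285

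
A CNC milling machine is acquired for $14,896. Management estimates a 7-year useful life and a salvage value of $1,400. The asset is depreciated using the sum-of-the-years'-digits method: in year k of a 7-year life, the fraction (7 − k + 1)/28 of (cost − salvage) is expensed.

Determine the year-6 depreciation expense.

Depreciable base = $14,896 − $1,400 = $13,496.
Sum of the years' digits = 7+6+5+4+3+2+1 = 28.
Year 1: $13,496 × 7/28 = $3,374. Book value $11,522.
Year 2: $13,496 × 6/28 = $2,892. Book value $8,630.
Year 3: $13,496 × 5/28 = $2,410. Book value $6,220.
Year 4: $13,496 × 4/28 = $1,928. Book value $4,292.
Year 5: $13,496 × 3/28 = $1,446. Book value $2,846.
Year 6: $13,496 × 2/28 = $964. Book value $1,882.

$964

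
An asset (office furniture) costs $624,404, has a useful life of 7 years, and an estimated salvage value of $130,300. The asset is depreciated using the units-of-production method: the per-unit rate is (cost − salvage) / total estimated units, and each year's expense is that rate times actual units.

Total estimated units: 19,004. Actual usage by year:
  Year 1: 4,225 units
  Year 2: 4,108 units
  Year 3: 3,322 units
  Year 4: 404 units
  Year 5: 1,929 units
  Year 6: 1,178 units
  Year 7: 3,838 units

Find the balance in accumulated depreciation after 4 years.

Depreciable base = $624,404 − $130,300 = $494,104.
Rate = $494,104 / 19,004 units = $26 per unit.
Year 1: 4,225 × $26 = $109,850. Book value $514,554.
Year 2: 4,108 × $26 = $106,808. Book value $407,746.
Year 3: 3,322 × $26 = $86,372. Book value $321,374.
Year 4: 404 × $26 = $10,504. Book value $310,870.
Accumulated through year 4 = $624,404 − $310,870 = $313,534.

$313,534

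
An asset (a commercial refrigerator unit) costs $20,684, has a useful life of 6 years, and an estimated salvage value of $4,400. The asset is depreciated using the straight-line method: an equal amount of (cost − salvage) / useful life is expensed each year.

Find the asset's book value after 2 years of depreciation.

Depreciable base = $20,684 − $4,400 = $16,284.
Annual expense = $16,284 / 6 = $2,714.
End of year 1: book value $17,970.
End of year 2: book value $15,256.

$15,256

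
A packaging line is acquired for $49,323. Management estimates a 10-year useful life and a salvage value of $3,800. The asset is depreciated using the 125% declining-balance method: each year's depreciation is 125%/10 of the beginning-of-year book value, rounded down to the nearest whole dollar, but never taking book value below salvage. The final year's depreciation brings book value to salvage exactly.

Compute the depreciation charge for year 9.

$2,118

Depreciable base = $49,323 − $3,800 = $45,523.
Year 1: ⌊$49,323 × 125%/10⌋ = $6,165. Book value $43,158.
Year 2: ⌊$43,158 × 125%/10⌋ = $5,394. Book value $37,764.
Year 3: ⌊$37,764 × 125%/10⌋ = $4,720. Book value $33,044.
Year 4: ⌊$33,044 × 125%/10⌋ = $4,130. Book value $28,914.
Year 5: ⌊$28,914 × 125%/10⌋ = $3,614. Book value $25,300.
Year 6: ⌊$25,300 × 125%/10⌋ = $3,162. Book value $22,138.
Year 7: ⌊$22,138 × 125%/10⌋ = $2,767. Book value $19,371.
Year 8: ⌊$19,371 × 125%/10⌋ = $2,421. Book value $16,950.
Year 9: ⌊$16,950 × 125%/10⌋ = $2,118. Book value $14,832.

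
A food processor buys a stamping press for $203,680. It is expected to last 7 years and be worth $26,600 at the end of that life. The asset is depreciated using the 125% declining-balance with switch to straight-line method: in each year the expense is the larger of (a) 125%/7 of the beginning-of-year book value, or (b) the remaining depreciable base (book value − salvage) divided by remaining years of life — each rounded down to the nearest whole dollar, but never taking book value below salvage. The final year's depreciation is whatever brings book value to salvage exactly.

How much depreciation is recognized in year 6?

Depreciable base = $203,680 − $26,600 = $177,080.
Year 1: DB = ⌊$203,680 × 125%/7⌋ = $36,371; SL = ⌊$177,080/7⌋ = $25,297 → take DB $36,371. Book value $167,309.
Year 2: DB = ⌊$167,309 × 125%/7⌋ = $29,876; SL = ⌊$140,709/6⌋ = $23,451 → take DB $29,876. Book value $137,433.
Year 3: DB = ⌊$137,433 × 125%/7⌋ = $24,541; SL = ⌊$110,833/5⌋ = $22,166 → take DB $24,541. Book value $112,892.
Year 4: DB = ⌊$112,892 × 125%/7⌋ = $20,159; SL = ⌊$86,292/4⌋ = $21,573 → take SL $21,573. Book value $91,319.
Year 5: DB = ⌊$91,319 × 125%/7⌋ = $16,306; SL = ⌊$64,719/3⌋ = $21,573 → take SL $21,573. Book value $69,746.
Year 6: DB = ⌊$69,746 × 125%/7⌋ = $12,454; SL = ⌊$43,146/2⌋ = $21,573 → take SL $21,573. Book value $48,173.

$21,573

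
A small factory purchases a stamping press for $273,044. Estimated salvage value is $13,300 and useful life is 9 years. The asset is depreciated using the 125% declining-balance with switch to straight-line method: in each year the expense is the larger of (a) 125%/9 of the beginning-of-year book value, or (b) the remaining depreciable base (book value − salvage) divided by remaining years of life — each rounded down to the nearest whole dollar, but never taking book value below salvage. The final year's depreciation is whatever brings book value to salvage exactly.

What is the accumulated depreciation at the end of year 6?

Depreciable base = $273,044 − $13,300 = $259,744.
Year 1: DB = ⌊$273,044 × 125%/9⌋ = $37,922; SL = ⌊$259,744/9⌋ = $28,860 → take DB $37,922. Book value $235,122.
Year 2: DB = ⌊$235,122 × 125%/9⌋ = $32,655; SL = ⌊$221,822/8⌋ = $27,727 → take DB $32,655. Book value $202,467.
Year 3: DB = ⌊$202,467 × 125%/9⌋ = $28,120; SL = ⌊$189,167/7⌋ = $27,023 → take DB $28,120. Book value $174,347.
Year 4: DB = ⌊$174,347 × 125%/9⌋ = $24,214; SL = ⌊$161,047/6⌋ = $26,841 → take SL $26,841. Book value $147,506.
Year 5: DB = ⌊$147,506 × 125%/9⌋ = $20,486; SL = ⌊$134,206/5⌋ = $26,841 → take SL $26,841. Book value $120,665.
Year 6: DB = ⌊$120,665 × 125%/9⌋ = $16,759; SL = ⌊$107,365/4⌋ = $26,841 → take SL $26,841. Book value $93,824.
Accumulated through year 6 = $273,044 − $93,824 = $179,220.

$179,220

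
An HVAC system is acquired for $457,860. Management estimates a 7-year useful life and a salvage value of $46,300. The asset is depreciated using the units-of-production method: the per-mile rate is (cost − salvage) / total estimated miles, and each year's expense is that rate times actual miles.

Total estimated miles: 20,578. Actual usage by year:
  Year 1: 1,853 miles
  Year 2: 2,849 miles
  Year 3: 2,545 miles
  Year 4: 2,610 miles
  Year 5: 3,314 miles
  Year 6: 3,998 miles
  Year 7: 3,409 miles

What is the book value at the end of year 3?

Depreciable base = $457,860 − $46,300 = $411,560.
Rate = $411,560 / 20,578 miles = $20 per mile.
Year 1: 1,853 × $20 = $37,060. Book value $420,800.
Year 2: 2,849 × $20 = $56,980. Book value $363,820.
Year 3: 2,545 × $20 = $50,900. Book value $312,920.

$312,920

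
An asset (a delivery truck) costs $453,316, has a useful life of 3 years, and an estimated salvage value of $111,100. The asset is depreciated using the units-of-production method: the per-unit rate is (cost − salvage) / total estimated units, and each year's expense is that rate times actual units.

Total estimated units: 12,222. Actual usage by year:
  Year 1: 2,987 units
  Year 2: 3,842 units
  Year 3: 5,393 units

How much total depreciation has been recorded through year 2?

$191,212

Depreciable base = $453,316 − $111,100 = $342,216.
Rate = $342,216 / 12,222 units = $28 per unit.
Year 1: 2,987 × $28 = $83,636. Book value $369,680.
Year 2: 3,842 × $28 = $107,576. Book value $262,104.
Accumulated through year 2 = $453,316 − $262,104 = $191,212.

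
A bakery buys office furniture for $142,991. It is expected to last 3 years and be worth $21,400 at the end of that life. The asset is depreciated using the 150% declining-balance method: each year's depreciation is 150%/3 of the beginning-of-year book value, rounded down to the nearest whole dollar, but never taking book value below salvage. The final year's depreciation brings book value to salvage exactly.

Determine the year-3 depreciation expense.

$14,348

Depreciable base = $142,991 − $21,400 = $121,591.
Year 1: ⌊$142,991 × 150%/3⌋ = $71,495. Book value $71,496.
Year 2: ⌊$71,496 × 150%/3⌋ = $35,748. Book value $35,748.
Year 3 (final): $35,748 − $21,400 = $14,348. Book value $21,400.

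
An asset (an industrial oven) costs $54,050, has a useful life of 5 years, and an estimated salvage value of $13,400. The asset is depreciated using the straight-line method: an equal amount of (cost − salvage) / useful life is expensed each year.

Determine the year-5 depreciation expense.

Depreciable base = $54,050 − $13,400 = $40,650.
Annual expense = $40,650 / 5 = $8,130.

$8,130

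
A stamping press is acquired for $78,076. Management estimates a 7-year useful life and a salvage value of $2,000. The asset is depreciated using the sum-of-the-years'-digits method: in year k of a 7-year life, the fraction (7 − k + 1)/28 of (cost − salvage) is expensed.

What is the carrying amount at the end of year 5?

Depreciable base = $78,076 − $2,000 = $76,076.
Sum of the years' digits = 7+6+5+4+3+2+1 = 28.
Year 1: $76,076 × 7/28 = $19,019. Book value $59,057.
Year 2: $76,076 × 6/28 = $16,302. Book value $42,755.
Year 3: $76,076 × 5/28 = $13,585. Book value $29,170.
Year 4: $76,076 × 4/28 = $10,868. Book value $18,302.
Year 5: $76,076 × 3/28 = $8,151. Book value $10,151.

$10,151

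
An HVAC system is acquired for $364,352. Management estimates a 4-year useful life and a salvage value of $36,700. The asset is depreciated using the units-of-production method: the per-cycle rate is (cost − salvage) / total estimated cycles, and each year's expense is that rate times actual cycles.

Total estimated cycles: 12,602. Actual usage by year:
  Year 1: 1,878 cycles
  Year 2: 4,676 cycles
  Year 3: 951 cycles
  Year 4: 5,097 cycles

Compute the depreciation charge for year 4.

$132,522

Depreciable base = $364,352 − $36,700 = $327,652.
Rate = $327,652 / 12,602 cycles = $26 per cycle.
Year 1: 1,878 × $26 = $48,828. Book value $315,524.
Year 2: 4,676 × $26 = $121,576. Book value $193,948.
Year 3: 951 × $26 = $24,726. Book value $169,222.
Year 4: 5,097 × $26 = $132,522. Book value $36,700.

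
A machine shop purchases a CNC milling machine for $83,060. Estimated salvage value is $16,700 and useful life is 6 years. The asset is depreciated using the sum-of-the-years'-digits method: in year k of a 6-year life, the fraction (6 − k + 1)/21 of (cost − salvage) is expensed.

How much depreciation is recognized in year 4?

Depreciable base = $83,060 − $16,700 = $66,360.
Sum of the years' digits = 6+5+4+3+2+1 = 21.
Year 1: $66,360 × 6/21 = $18,960. Book value $64,100.
Year 2: $66,360 × 5/21 = $15,800. Book value $48,300.
Year 3: $66,360 × 4/21 = $12,640. Book value $35,660.
Year 4: $66,360 × 3/21 = $9,480. Book value $26,180.

$9,480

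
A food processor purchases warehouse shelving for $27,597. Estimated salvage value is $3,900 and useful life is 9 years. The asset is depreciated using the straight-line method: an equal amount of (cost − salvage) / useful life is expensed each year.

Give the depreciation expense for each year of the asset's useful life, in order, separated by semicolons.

$2,633; $2,633; $2,633; $2,633; $2,633; $2,633; $2,633; $2,633; $2,633

Depreciable base = $27,597 − $3,900 = $23,697.
Annual expense = $23,697 / 9 = $2,633.
End of year 1: book value $24,964.
End of year 2: book value $22,331.
End of year 3: book value $19,698.
End of year 4: book value $17,065.
End of year 5: book value $14,432.
End of year 6: book value $11,799.
End of year 7: book value $9,166.
End of year 8: book value $6,533.
End of year 9: book value $3,900.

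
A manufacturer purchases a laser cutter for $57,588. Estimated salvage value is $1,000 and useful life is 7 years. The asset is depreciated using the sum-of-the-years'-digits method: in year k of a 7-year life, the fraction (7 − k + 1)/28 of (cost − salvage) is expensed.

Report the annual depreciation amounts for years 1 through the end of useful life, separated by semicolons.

$14,147; $12,126; $10,105; $8,084; $6,063; $4,042; $2,021

Depreciable base = $57,588 − $1,000 = $56,588.
Sum of the years' digits = 7+6+5+4+3+2+1 = 28.
Year 1: $56,588 × 7/28 = $14,147. Book value $43,441.
Year 2: $56,588 × 6/28 = $12,126. Book value $31,315.
Year 3: $56,588 × 5/28 = $10,105. Book value $21,210.
Year 4: $56,588 × 4/28 = $8,084. Book value $13,126.
Year 5: $56,588 × 3/28 = $6,063. Book value $7,063.
Year 6: $56,588 × 2/28 = $4,042. Book value $3,021.
Year 7: $56,588 × 1/28 = $2,021. Book value $1,000.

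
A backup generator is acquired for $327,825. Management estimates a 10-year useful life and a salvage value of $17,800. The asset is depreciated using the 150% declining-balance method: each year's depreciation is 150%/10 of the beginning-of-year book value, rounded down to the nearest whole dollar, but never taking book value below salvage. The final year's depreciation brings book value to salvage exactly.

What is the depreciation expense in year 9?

$13,399

Depreciable base = $327,825 − $17,800 = $310,025.
Year 1: ⌊$327,825 × 150%/10⌋ = $49,173. Book value $278,652.
Year 2: ⌊$278,652 × 150%/10⌋ = $41,797. Book value $236,855.
Year 3: ⌊$236,855 × 150%/10⌋ = $35,528. Book value $201,327.
Year 4: ⌊$201,327 × 150%/10⌋ = $30,199. Book value $171,128.
Year 5: ⌊$171,128 × 150%/10⌋ = $25,669. Book value $145,459.
Year 6: ⌊$145,459 × 150%/10⌋ = $21,818. Book value $123,641.
Year 7: ⌊$123,641 × 150%/10⌋ = $18,546. Book value $105,095.
Year 8: ⌊$105,095 × 150%/10⌋ = $15,764. Book value $89,331.
Year 9: ⌊$89,331 × 150%/10⌋ = $13,399. Book value $75,932.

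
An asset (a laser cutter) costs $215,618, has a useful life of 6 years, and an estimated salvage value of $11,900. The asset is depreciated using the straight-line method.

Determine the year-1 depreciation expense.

$33,953

Depreciable base = $215,618 − $11,900 = $203,718.
Annual expense = $203,718 / 6 = $33,953.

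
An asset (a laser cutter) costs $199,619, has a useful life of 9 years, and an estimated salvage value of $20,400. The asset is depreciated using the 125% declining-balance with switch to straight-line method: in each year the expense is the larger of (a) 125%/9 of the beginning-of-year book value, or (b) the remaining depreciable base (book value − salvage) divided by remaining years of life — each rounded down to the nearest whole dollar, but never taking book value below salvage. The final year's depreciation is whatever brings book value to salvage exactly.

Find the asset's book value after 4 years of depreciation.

$109,620

Depreciable base = $199,619 − $20,400 = $179,219.
Year 1: DB = ⌊$199,619 × 125%/9⌋ = $27,724; SL = ⌊$179,219/9⌋ = $19,913 → take DB $27,724. Book value $171,895.
Year 2: DB = ⌊$171,895 × 125%/9⌋ = $23,874; SL = ⌊$151,495/8⌋ = $18,936 → take DB $23,874. Book value $148,021.
Year 3: DB = ⌊$148,021 × 125%/9⌋ = $20,558; SL = ⌊$127,621/7⌋ = $18,231 → take DB $20,558. Book value $127,463.
Year 4: DB = ⌊$127,463 × 125%/9⌋ = $17,703; SL = ⌊$107,063/6⌋ = $17,843 → take SL $17,843. Book value $109,620.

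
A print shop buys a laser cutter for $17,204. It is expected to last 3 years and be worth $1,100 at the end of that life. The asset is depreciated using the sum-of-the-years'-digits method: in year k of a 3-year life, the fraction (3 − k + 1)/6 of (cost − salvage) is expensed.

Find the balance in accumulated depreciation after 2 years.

$13,420

Depreciable base = $17,204 − $1,100 = $16,104.
Sum of the years' digits = 3+2+1 = 6.
Year 1: $16,104 × 3/6 = $8,052. Book value $9,152.
Year 2: $16,104 × 2/6 = $5,368. Book value $3,784.
Accumulated through year 2 = $17,204 − $3,784 = $13,420.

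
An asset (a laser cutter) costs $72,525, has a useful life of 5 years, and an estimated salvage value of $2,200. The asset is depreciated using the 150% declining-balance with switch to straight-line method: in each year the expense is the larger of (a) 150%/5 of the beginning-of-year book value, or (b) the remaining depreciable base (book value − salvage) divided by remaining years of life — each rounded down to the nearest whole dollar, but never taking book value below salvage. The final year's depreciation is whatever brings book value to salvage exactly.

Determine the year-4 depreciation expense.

$11,113

Depreciable base = $72,525 − $2,200 = $70,325.
Year 1: DB = ⌊$72,525 × 150%/5⌋ = $21,757; SL = ⌊$70,325/5⌋ = $14,065 → take DB $21,757. Book value $50,768.
Year 2: DB = ⌊$50,768 × 150%/5⌋ = $15,230; SL = ⌊$48,568/4⌋ = $12,142 → take DB $15,230. Book value $35,538.
Year 3: DB = ⌊$35,538 × 150%/5⌋ = $10,661; SL = ⌊$33,338/3⌋ = $11,112 → take SL $11,112. Book value $24,426.
Year 4: DB = ⌊$24,426 × 150%/5⌋ = $7,327; SL = ⌊$22,226/2⌋ = $11,113 → take SL $11,113. Book value $13,313.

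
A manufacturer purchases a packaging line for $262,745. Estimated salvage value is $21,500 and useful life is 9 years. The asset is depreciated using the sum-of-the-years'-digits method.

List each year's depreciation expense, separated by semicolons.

Depreciable base = $262,745 − $21,500 = $241,245.
Sum of the years' digits = 9+8+7+6+5+4+3+2+1 = 45.
Year 1: $241,245 × 9/45 = $48,249. Book value $214,496.
Year 2: $241,245 × 8/45 = $42,888. Book value $171,608.
Year 3: $241,245 × 7/45 = $37,527. Book value $134,081.
Year 4: $241,245 × 6/45 = $32,166. Book value $101,915.
Year 5: $241,245 × 5/45 = $26,805. Book value $75,110.
Year 6: $241,245 × 4/45 = $21,444. Book value $53,666.
Year 7: $241,245 × 3/45 = $16,083. Book value $37,583.
Year 8: $241,245 × 2/45 = $10,722. Book value $26,861.
Year 9: $241,245 × 1/45 = $5,361. Book value $21,500.

$48,249; $42,888; $37,527; $32,166; $26,805; $21,444; $16,083; $10,722; $5,361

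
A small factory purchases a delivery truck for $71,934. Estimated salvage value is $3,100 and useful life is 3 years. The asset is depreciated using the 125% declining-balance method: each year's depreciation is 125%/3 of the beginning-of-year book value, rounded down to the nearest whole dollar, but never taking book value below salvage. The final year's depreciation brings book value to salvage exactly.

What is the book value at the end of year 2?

$24,478

Depreciable base = $71,934 − $3,100 = $68,834.
Year 1: ⌊$71,934 × 125%/3⌋ = $29,972. Book value $41,962.
Year 2: ⌊$41,962 × 125%/3⌋ = $17,484. Book value $24,478.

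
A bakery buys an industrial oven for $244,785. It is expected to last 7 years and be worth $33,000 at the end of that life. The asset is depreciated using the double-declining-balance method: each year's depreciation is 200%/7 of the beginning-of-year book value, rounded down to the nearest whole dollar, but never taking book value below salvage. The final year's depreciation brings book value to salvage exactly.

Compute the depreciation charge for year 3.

Depreciable base = $244,785 − $33,000 = $211,785.
Year 1: ⌊$244,785 × 200%/7⌋ = $69,938. Book value $174,847.
Year 2: ⌊$174,847 × 200%/7⌋ = $49,956. Book value $124,891.
Year 3: ⌊$124,891 × 200%/7⌋ = $35,683. Book value $89,208.

$35,683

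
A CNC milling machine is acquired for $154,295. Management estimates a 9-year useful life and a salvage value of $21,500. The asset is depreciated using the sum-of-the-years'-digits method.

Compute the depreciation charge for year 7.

Depreciable base = $154,295 − $21,500 = $132,795.
Sum of the years' digits = 9+8+7+6+5+4+3+2+1 = 45.
Year 1: $132,795 × 9/45 = $26,559. Book value $127,736.
Year 2: $132,795 × 8/45 = $23,608. Book value $104,128.
Year 3: $132,795 × 7/45 = $20,657. Book value $83,471.
Year 4: $132,795 × 6/45 = $17,706. Book value $65,765.
Year 5: $132,795 × 5/45 = $14,755. Book value $51,010.
Year 6: $132,795 × 4/45 = $11,804. Book value $39,206.
Year 7: $132,795 × 3/45 = $8,853. Book value $30,353.

$8,853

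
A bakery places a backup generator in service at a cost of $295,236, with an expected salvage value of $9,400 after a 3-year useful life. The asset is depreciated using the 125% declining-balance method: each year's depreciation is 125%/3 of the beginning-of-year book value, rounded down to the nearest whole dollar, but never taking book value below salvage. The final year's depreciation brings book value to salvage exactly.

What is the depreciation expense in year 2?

$71,758

Depreciable base = $295,236 − $9,400 = $285,836.
Year 1: ⌊$295,236 × 125%/3⌋ = $123,015. Book value $172,221.
Year 2: ⌊$172,221 × 125%/3⌋ = $71,758. Book value $100,463.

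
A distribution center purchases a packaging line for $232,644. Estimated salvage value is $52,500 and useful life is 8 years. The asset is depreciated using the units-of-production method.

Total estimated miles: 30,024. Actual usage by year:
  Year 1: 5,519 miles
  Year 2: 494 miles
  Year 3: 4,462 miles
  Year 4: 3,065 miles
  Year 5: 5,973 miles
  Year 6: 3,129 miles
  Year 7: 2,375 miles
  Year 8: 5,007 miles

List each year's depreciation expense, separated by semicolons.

Depreciable base = $232,644 − $52,500 = $180,144.
Rate = $180,144 / 30,024 miles = $6 per mile.
Year 1: 5,519 × $6 = $33,114. Book value $199,530.
Year 2: 494 × $6 = $2,964. Book value $196,566.
Year 3: 4,462 × $6 = $26,772. Book value $169,794.
Year 4: 3,065 × $6 = $18,390. Book value $151,404.
Year 5: 5,973 × $6 = $35,838. Book value $115,566.
Year 6: 3,129 × $6 = $18,774. Book value $96,792.
Year 7: 2,375 × $6 = $14,250. Book value $82,542.
Year 8: 5,007 × $6 = $30,042. Book value $52,500.

$33,114; $2,964; $26,772; $18,390; $35,838; $18,774; $14,250; $30,042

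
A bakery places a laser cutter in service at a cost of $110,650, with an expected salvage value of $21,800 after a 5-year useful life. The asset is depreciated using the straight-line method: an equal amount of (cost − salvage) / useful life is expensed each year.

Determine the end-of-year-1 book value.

$92,880

Depreciable base = $110,650 − $21,800 = $88,850.
Annual expense = $88,850 / 5 = $17,770.
End of year 1: book value $92,880.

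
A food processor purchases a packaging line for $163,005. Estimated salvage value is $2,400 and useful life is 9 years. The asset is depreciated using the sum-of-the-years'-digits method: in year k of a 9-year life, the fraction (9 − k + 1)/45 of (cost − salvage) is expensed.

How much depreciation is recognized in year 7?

$10,707

Depreciable base = $163,005 − $2,400 = $160,605.
Sum of the years' digits = 9+8+7+6+5+4+3+2+1 = 45.
Year 1: $160,605 × 9/45 = $32,121. Book value $130,884.
Year 2: $160,605 × 8/45 = $28,552. Book value $102,332.
Year 3: $160,605 × 7/45 = $24,983. Book value $77,349.
Year 4: $160,605 × 6/45 = $21,414. Book value $55,935.
Year 5: $160,605 × 5/45 = $17,845. Book value $38,090.
Year 6: $160,605 × 4/45 = $14,276. Book value $23,814.
Year 7: $160,605 × 3/45 = $10,707. Book value $13,107.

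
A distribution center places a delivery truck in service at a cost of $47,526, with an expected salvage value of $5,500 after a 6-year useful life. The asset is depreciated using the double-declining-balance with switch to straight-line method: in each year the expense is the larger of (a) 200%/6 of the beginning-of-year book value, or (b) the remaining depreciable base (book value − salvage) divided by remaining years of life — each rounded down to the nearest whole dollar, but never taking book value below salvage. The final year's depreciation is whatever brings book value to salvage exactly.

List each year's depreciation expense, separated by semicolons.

Depreciable base = $47,526 − $5,500 = $42,026.
Year 1: DB = ⌊$47,526 × 200%/6⌋ = $15,842; SL = ⌊$42,026/6⌋ = $7,004 → take DB $15,842. Book value $31,684.
Year 2: DB = ⌊$31,684 × 200%/6⌋ = $10,561; SL = ⌊$26,184/5⌋ = $5,236 → take DB $10,561. Book value $21,123.
Year 3: DB = ⌊$21,123 × 200%/6⌋ = $7,041; SL = ⌊$15,623/4⌋ = $3,905 → take DB $7,041. Book value $14,082.
Year 4: DB = ⌊$14,082 × 200%/6⌋ = $4,694; SL = ⌊$8,582/3⌋ = $2,860 → take DB $4,694. Book value $9,388.
Year 5: DB = ⌊$9,388 × 200%/6⌋ = $3,129; SL = ⌊$3,888/2⌋ = $1,944 → take DB $3,129. Book value $6,259.
Year 6 (final): $6,259 − $5,500 = $759. Book value $5,500.

$15,842; $10,561; $7,041; $4,694; $3,129; $759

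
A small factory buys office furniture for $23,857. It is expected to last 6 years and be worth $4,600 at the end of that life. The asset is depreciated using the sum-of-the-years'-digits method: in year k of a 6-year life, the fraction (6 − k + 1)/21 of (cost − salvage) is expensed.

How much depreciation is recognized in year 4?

$2,751

Depreciable base = $23,857 − $4,600 = $19,257.
Sum of the years' digits = 6+5+4+3+2+1 = 21.
Year 1: $19,257 × 6/21 = $5,502. Book value $18,355.
Year 2: $19,257 × 5/21 = $4,585. Book value $13,770.
Year 3: $19,257 × 4/21 = $3,668. Book value $10,102.
Year 4: $19,257 × 3/21 = $2,751. Book value $7,351.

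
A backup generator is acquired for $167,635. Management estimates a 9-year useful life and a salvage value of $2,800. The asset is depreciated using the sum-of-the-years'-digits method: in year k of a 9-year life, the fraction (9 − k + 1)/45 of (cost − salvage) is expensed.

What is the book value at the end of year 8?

$6,463

Depreciable base = $167,635 − $2,800 = $164,835.
Sum of the years' digits = 9+8+7+6+5+4+3+2+1 = 45.
Year 1: $164,835 × 9/45 = $32,967. Book value $134,668.
Year 2: $164,835 × 8/45 = $29,304. Book value $105,364.
Year 3: $164,835 × 7/45 = $25,641. Book value $79,723.
Year 4: $164,835 × 6/45 = $21,978. Book value $57,745.
Year 5: $164,835 × 5/45 = $18,315. Book value $39,430.
Year 6: $164,835 × 4/45 = $14,652. Book value $24,778.
Year 7: $164,835 × 3/45 = $10,989. Book value $13,789.
Year 8: $164,835 × 2/45 = $7,326. Book value $6,463.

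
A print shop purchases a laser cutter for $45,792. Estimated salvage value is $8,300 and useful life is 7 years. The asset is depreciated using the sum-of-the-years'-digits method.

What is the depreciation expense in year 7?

$1,339

Depreciable base = $45,792 − $8,300 = $37,492.
Sum of the years' digits = 7+6+5+4+3+2+1 = 28.
Year 1: $37,492 × 7/28 = $9,373. Book value $36,419.
Year 2: $37,492 × 6/28 = $8,034. Book value $28,385.
Year 3: $37,492 × 5/28 = $6,695. Book value $21,690.
Year 4: $37,492 × 4/28 = $5,356. Book value $16,334.
Year 5: $37,492 × 3/28 = $4,017. Book value $12,317.
Year 6: $37,492 × 2/28 = $2,678. Book value $9,639.
Year 7: $37,492 × 1/28 = $1,339. Book value $8,300.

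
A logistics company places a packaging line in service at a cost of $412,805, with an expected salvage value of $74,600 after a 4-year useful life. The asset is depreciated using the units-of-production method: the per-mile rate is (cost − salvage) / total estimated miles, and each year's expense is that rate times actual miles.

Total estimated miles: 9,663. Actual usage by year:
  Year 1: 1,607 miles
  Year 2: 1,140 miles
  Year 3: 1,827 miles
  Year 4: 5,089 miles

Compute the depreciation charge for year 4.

$178,115

Depreciable base = $412,805 − $74,600 = $338,205.
Rate = $338,205 / 9,663 miles = $35 per mile.
Year 1: 1,607 × $35 = $56,245. Book value $356,560.
Year 2: 1,140 × $35 = $39,900. Book value $316,660.
Year 3: 1,827 × $35 = $63,945. Book value $252,715.
Year 4: 5,089 × $35 = $178,115. Book value $74,600.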